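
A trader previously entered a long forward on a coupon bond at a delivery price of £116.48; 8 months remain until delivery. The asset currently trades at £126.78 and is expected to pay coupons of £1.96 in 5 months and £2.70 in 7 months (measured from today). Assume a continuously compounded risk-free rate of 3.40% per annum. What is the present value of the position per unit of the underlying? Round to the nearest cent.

£8.33

PV(remaining coupons) I = 1.96·e^(−0.0340·5/12) + 2.70·e^(−0.0340·7/12) = 4.5794
Current forward F = (S − I)·e^(rT) = (126.78 − 4.5794)·e^(0.0340·8/12) = 122.2006 × 1.022926 = 125.0022
Value (long) = (F − K)·e^(−rT) = (125.0022 − 116.48) × 0.977588 = 8.3312
Value = £8.33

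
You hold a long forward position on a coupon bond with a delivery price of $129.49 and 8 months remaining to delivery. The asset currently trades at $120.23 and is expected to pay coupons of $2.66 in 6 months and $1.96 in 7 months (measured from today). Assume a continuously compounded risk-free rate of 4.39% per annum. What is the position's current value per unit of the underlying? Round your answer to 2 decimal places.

-$10.04

PV(remaining coupons) I = 2.66·e^(−0.0439·6/12) + 1.96·e^(−0.0439·7/12) = 4.5127
Current forward F = (S − I)·e^(rT) = (120.23 − 4.5127)·e^(0.0439·8/12) = 115.7173 × 1.029699 = 119.1540
Value (long) = (F − K)·e^(−rT) = (119.1540 − 129.49) × 0.971157 = -10.0379
Value = -$10.04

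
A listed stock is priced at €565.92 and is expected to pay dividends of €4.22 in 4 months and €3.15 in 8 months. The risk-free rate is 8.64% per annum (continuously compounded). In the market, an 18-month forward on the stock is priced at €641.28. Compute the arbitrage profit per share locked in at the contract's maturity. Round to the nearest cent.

PV(dividends) I = 4.22·e^(−0.0864·4/12) + 3.15·e^(−0.0864·8/12) = 7.0739
Fair forward F* = (S − I)·e^(rT) = (565.92 − 7.0739)·e^0.129600 = 558.8461 × 1.138373 = 636.1753
Market €641.28 > fair 636.1753: forward overpriced → cash-and-carry (borrow at r, buy the stock and collect the dividends, short the forward).
Profit at T = |F_mkt − F*| = |641.28 − 636.1753| = €5.10 per share

€5.10 per share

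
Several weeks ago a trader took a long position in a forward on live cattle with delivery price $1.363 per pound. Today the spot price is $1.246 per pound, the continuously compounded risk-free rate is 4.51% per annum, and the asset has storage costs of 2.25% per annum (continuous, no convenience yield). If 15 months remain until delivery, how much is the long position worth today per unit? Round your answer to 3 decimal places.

-$0.007 per pound

Current fair forward for the remaining 15 months: F = S·e^((r + u)·T), (r + u) = 0.0451 + 0.0225 = 0.0676
F = 1.246 · e^(0.0676 × 15/12) = 1.246 × 1.088173 = 1.3559
Value of long forward = (F − K)·e^(−rT) = (1.3559 − 1.363) · e^(−0.0451·15/12)
= -0.0071 × 0.945185 = -0.007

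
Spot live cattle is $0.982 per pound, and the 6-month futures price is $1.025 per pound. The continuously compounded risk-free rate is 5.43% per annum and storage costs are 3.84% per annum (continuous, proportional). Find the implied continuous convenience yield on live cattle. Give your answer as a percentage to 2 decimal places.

0.70%

F = S·e^((r+u−y)T) ⇒ (r+u−y) = ln(F/S)/T
ln(1.025/0.982) = 0.042857; /T ⇒ 0.085714
y = r + u − ln(F/S)/T = 0.0543 + 0.0384 − 0.085714 = 0.006986
y = 0.70%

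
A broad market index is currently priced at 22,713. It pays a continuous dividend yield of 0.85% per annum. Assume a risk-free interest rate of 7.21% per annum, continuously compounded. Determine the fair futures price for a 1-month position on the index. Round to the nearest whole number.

F = S·e^((r − q)T) = 22713 · e^((0.0721 − 0.0085) × 1/12)
= 22713 · e^0.005300 = 22713 × 1.005314
F = 22,834

22,834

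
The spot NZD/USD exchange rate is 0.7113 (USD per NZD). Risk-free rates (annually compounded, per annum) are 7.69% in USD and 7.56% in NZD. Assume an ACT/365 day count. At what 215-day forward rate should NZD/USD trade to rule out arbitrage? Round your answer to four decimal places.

0.7118

By covered interest parity, F = S · (1+r_USD)^T / (1+r_NZD)^T
= 0.7113 × 1.044606 / 1.043863 = 0.7113 × 1.000712
F = 0.7118 USD per NZD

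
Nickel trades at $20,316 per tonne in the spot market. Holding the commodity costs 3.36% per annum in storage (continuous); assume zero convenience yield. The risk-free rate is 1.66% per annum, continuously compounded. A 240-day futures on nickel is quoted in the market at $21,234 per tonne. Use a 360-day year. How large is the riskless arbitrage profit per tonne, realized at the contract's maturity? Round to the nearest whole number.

$227 per tonne

Fair futures: F* = S·e^(carry·T), with carry = (r + u) = 0.0166 + 0.0336 = 0.0502
F* = 20316 · e^(0.0502 × 240/360) = 20316 · e^0.033467 = 20316 × 1.034033 = $21007.4144
Market $21234 > fair $21007.4144: forward overpriced → cash-and-carry (buy spot, short the forward).
At maturity, profit = |F_mkt − F*| = |21234 − 21007.4144| = $227 per tonne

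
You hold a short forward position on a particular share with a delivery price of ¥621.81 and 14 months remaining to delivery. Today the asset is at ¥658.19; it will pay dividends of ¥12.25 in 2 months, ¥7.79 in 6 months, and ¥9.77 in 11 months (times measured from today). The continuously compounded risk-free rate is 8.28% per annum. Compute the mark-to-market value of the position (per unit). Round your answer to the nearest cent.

-¥65.02

PV(remaining dividends) I = 12.25·e^(−0.0828·2/12) + 7.79·e^(−0.0828·6/12) + 9.77·e^(−0.0828·11/12) = 28.6121
Current forward F = (S − I)·e^(rT) = (658.19 − 28.6121)·e^(0.0828·14/12) = 629.5779 × 1.101420 = 693.4297
Value (long) = (F − K)·e^(−rT) = (693.4297 − 621.81) × 0.907919 = 65.0249
Short position value = −(long value) = -¥65.02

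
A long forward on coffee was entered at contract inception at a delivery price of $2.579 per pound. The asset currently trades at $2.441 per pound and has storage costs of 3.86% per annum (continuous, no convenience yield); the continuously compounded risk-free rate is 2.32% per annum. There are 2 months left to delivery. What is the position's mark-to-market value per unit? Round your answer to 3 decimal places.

Current fair forward for the remaining 2 months: F = S·e^((r + u)·T), (r + u) = 0.0232 + 0.0386 = 0.0618
F = 2.441 · e^(0.0618 × 2/12) = 2.441 × 1.010353 = 2.4663
Value of long forward = (F − K)·e^(−rT) = (2.4663 − 2.579) · e^(−0.0232·2/12)
= -0.1127 × 0.996141 = -0.112

-$0.112 per pound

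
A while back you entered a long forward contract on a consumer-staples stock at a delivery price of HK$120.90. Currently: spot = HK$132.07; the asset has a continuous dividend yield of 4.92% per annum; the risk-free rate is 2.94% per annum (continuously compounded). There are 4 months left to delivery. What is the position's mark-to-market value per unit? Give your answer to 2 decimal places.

HK$10.20

Current fair forward for the remaining 4 months: F = S·e^((r − q)·T), (r − q) = 0.0294 − 0.0492 = -0.0198
F = 132.07 · e^(-0.0198 × 4/12) = 132.07 × 0.993422 = 131.2012
Value of long forward = (F − K)·e^(−rT) = (131.2012 − 120.90) · e^(−0.0294·4/12)
= 10.3012 × 0.990248 = 10.20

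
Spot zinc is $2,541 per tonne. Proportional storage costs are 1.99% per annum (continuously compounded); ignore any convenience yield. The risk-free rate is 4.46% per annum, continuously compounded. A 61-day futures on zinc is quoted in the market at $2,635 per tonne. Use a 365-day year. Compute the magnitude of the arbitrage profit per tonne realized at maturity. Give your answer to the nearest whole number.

Fair futures: F* = S·e^(carry·T), with carry = (r + u) = 0.0446 + 0.0199 = 0.0645
F* = 2541 · e^(0.0645 × 61/365) = 2541 · e^0.010779 = 2541 × 1.010837 = $2568.5368
Market $2635 > fair $2568.5368: forward overpriced → cash-and-carry (buy spot, short the forward).
At maturity, profit = |F_mkt − F*| = |2635 − 2568.5368| = $66 per tonne

$66 per tonne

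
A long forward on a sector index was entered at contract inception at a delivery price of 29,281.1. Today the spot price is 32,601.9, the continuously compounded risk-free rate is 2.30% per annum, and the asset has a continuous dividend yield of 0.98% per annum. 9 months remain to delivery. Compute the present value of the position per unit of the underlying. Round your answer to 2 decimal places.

Current fair forward for the remaining 9 months: F = S·e^((r − q)·T), (r − q) = 0.0230 − 0.0098 = 0.0132
F = 32601.9 · e^(0.0132 × 9/12) = 32601.9 × 1.00994917 = 32926.2618
Value of long forward = (F − K)·e^(−rT) = (32926.2618 − 29281.1) · e^(−0.0230·9/12)
= 3645.1618 × 0.98289793 = 3582.82

3582.82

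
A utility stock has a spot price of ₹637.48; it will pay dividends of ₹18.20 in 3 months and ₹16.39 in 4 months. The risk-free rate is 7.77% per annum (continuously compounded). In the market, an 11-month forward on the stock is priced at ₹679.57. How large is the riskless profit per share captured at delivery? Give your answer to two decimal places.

PV(dividends) I = 18.20·e^(−0.0777·3/12) + 16.39·e^(−0.0777·4/12) = 33.8208
Fair forward F* = (S − I)·e^(rT) = (637.48 − 33.8208)·e^0.071225 = 603.6592 × 1.073823 = 648.2231
Market ₹679.57 > fair 648.2231: forward overpriced → cash-and-carry (borrow at r, buy the stock and collect the dividends, short the forward).
Profit at T = |F_mkt − F*| = |679.57 − 648.2231| = ₹31.35 per share

₹31.35 per share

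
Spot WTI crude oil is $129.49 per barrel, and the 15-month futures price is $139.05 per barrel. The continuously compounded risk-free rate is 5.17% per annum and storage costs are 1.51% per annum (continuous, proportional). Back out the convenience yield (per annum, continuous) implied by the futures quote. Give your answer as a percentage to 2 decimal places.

F = S·e^((r+u−y)T) ⇒ (r+u−y) = ln(F/S)/T
ln(139.05/129.49) = 0.071230; /T ⇒ 0.056984
y = r + u − ln(F/S)/T = 0.0517 + 0.0151 − 0.056984 = 0.009816
y = 0.98%

0.98%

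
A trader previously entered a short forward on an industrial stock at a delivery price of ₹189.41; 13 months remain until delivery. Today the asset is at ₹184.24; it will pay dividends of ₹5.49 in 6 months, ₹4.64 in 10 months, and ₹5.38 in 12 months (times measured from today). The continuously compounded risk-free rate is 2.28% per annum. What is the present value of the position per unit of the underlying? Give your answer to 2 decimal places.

PV(remaining dividends) I = 5.49·e^(−0.0228·6/12) + 4.64·e^(−0.0228·10/12) + 5.38·e^(−0.0228·12/12) = 15.2392
Current forward F = (S − I)·e^(rT) = (184.24 − 15.2392)·e^(0.0228·13/12) = 169.0008 × 1.025008 = 173.2272
Value (long) = (F − K)·e^(−rT) = (173.2272 − 189.41) × 0.975603 = -15.7880
Short position value = −(long value) = ₹15.79

₹15.79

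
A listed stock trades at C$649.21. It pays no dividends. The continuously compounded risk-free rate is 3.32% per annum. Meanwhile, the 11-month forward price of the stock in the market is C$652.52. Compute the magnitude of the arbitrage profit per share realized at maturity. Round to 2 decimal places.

Fair forward: F* = S·e^(carry·T), with carry = r = 0.0332
F* = 649.21 · e^(0.0332 × 11/12) = 649.21 · e^0.030433 = 649.21 × 1.030901 = C$669.2712
Market C$652.52 < fair C$669.2712: forward underpriced → reverse cash-and-carry (short spot, go long the forward).
At maturity, profit = |F_mkt − F*| = |652.52 − 669.2712| = C$16.75 per share

C$16.75 per share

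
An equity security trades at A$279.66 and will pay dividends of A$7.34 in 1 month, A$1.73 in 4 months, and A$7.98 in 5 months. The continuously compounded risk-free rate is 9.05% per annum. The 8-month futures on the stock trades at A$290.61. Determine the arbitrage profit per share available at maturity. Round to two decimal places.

PV(dividends) I = 7.34·e^(−0.0905·1/12) + 1.73·e^(−0.0905·4/12) + 7.98·e^(−0.0905·5/12) = 16.6481
Fair futures F* = (S − I)·e^(rT) = (279.66 − 16.6481)·e^0.060333 = 263.0119 × 1.062190 = 279.3686
Market A$290.61 > fair 279.3686: forward overpriced → cash-and-carry (borrow at r, buy the stock and collect the dividends, short the forward).
Profit at T = |F_mkt − F*| = |290.61 − 279.3686| = A$11.24 per share

A$11.24 per share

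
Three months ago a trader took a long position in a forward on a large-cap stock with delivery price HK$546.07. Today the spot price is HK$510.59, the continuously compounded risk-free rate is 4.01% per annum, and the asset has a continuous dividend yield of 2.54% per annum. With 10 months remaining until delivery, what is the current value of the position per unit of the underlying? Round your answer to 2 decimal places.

Current fair forward for the remaining 10 months: F = S·e^((r − q)·T), (r − q) = 0.0401 − 0.0254 = 0.0147
F = 510.59 · e^(0.0147 × 10/12) = 510.59 × 1.012325 = 516.8830
Value of long forward = (F − K)·e^(−rT) = (516.8830 − 546.07) · e^(−0.0401·10/12)
= -29.1870 × 0.967136 = -28.23

-HK$28.23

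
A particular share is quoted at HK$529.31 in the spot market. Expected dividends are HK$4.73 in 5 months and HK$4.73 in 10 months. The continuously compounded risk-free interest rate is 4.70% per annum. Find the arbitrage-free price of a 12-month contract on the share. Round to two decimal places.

HK$545.15

PV(dividends) I = 4.73·e^(−0.0470·5/12) + 4.73·e^(−0.0470·10/12)
I = 4.6383 + 4.5483 = 9.1866
F = (S − I)·e^(rT) = (529.31 − 9.1866) · e^(0.0470·12/12)
= 520.1234 · e^0.047000 = 520.1234 × 1.048122 = HK$545.15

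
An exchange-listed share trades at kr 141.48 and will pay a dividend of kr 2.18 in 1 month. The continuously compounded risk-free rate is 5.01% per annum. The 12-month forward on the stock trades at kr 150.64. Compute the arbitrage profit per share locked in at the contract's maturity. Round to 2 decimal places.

kr 4.17 per share

PV(dividends) I = 2.18·e^(−0.0501·1/12) = 2.1709
Fair forward F* = (S − I)·e^(rT) = (141.48 − 2.1709)·e^0.050100 = 139.3091 × 1.051376 = 146.4662
Market kr 150.64 > fair 146.4662: forward overpriced → cash-and-carry (borrow at r, buy the stock and collect the dividends, short the forward).
Profit at T = |F_mkt − F*| = |150.64 − 146.4662| = kr 4.17 per share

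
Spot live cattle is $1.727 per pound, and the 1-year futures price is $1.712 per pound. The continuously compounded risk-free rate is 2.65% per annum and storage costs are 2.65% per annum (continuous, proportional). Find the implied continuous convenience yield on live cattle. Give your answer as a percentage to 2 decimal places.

6.17%

F = S·e^((r+u−y)T) ⇒ (r+u−y) = ln(F/S)/T
ln(1.712/1.727) = -0.008724; /T ⇒ -0.008724
y = r + u − ln(F/S)/T = 0.0265 + 0.0265 + 0.008724 = 0.061724
y = 6.17%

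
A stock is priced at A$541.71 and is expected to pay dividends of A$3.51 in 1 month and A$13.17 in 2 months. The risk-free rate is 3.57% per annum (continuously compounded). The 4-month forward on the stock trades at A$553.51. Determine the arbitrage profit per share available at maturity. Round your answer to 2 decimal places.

PV(dividends) I = 3.51·e^(−0.0357·1/12) + 13.17·e^(−0.0357·2/12) = 16.5914
Fair forward F* = (S − I)·e^(rT) = (541.71 − 16.5914)·e^0.011900 = 525.1186 × 1.011971 = 531.4048
Market A$553.51 > fair 531.4048: forward overpriced → cash-and-carry (borrow at r, buy the stock and collect the dividends, short the forward).
Profit at T = |F_mkt − F*| = |553.51 − 531.4048| = A$22.11 per share

A$22.11 per share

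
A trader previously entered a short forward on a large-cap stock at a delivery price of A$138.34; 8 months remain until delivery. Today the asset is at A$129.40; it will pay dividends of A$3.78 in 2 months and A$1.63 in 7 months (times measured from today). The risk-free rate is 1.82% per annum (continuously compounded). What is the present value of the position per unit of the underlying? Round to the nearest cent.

PV(remaining dividends) I = 3.78·e^(−0.0182·2/12) + 1.63·e^(−0.0182·7/12) = 5.3813
Current forward F = (S − I)·e^(rT) = (129.40 − 5.3813)·e^(0.0182·8/12) = 124.0187 × 1.012207 = 125.5326
Value (long) = (F − K)·e^(−rT) = (125.5326 − 138.34) × 0.987940 = -12.6529
Short position value = −(long value) = A$12.65

A$12.65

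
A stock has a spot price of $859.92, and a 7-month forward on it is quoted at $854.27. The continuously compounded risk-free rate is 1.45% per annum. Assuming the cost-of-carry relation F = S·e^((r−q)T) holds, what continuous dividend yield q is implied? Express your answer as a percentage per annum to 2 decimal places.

From F = S·e^((r−q)T): (r − q) = ln(F/S)/T
ln(854.27/859.92) = ln(0.993430) = -0.006592
(r − q) = -0.006592 / (7/12) = -0.011301
q = r − ln(F/S)/T = 0.0145 + 0.011301 = 0.025801
q = 2.58%

2.58%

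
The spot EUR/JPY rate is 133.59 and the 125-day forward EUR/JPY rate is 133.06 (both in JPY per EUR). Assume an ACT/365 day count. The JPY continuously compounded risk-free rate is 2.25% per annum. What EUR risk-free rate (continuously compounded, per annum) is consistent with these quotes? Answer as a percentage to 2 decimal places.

3.41%

F = S·e^((r_JPY − r_EUR)T) ⇒ r_EUR = r_JPY − ln(F/S)/T
ln(133.06/133.59) = -0.003975; /(125/365) = -0.011607
r_EUR = 0.0225 + 0.011607 = 0.034107
r_EUR = 3.41%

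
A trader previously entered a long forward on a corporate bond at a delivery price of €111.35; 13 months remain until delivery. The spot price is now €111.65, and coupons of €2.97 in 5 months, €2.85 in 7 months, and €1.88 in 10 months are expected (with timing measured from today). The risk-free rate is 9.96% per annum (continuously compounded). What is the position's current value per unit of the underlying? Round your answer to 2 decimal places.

PV(remaining coupons) I = 2.97·e^(−0.0996·5/12) + 2.85·e^(−0.0996·7/12) + 1.88·e^(−0.0996·10/12) = 7.2687
Current forward F = (S − I)·e^(rT) = (111.65 − 7.2687)·e^(0.0996·13/12) = 104.3813 × 1.113936 = 116.2741
Value (long) = (F − K)·e^(−rT) = (116.2741 − 111.35) × 0.897717 = 4.4204
Value = €4.42

€4.42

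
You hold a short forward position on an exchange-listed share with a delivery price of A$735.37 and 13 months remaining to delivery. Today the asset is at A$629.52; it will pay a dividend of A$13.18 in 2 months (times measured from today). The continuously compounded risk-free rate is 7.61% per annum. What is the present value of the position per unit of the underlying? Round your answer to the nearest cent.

A$60.67

PV(remaining dividends) I = 13.18·e^(−0.0761·2/12) = 13.0139
Current forward F = (S − I)·e^(rT) = (629.52 − 13.0139)·e^(0.0761·13/12) = 616.5061 × 1.085935 = 669.4856
Value (long) = (F − K)·e^(−rT) = (669.4856 − 735.37) × 0.920865 = -60.6706
Short position value = −(long value) = A$60.67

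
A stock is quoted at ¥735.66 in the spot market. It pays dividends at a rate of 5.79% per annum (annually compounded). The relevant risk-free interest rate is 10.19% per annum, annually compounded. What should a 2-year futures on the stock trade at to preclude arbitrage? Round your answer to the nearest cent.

¥798.13

F = S · (1+r)^T / (1+q)^T
= 735.66 × 1.214184 / 1.119152 = 735.66 × 1.084914
F = ¥798.13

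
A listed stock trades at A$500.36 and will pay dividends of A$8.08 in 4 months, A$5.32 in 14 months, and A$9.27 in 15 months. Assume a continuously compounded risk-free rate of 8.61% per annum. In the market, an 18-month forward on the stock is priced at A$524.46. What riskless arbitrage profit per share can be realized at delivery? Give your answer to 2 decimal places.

PV(dividends) I = 8.08·e^(−0.0861·4/12) + 5.32·e^(−0.0861·14/12) + 9.27·e^(−0.0861·15/12) = 20.9871
Fair forward F* = (S − I)·e^(rT) = (500.36 − 20.9871)·e^0.129150 = 479.3729 × 1.137861 = 545.4597
Market A$524.46 < fair 545.4597: forward underpriced → reverse cash-and-carry (short the stock, invest proceeds at r, pay the dividends, go long the forward).
Profit at T = |F_mkt − F*| = |524.46 − 545.4597| = A$21.00 per share

A$21.00 per share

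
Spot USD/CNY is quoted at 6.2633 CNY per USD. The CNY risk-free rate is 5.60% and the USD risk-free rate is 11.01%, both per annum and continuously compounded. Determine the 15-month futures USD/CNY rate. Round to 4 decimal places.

F = S·e^((r_CNY − r_USD)T) = 6.2633 · e^((0.0560 − 0.1101) × 15/12)
= 6.2633 · e^-0.067625 = 6.2633 × 0.934611
F = 5.8537 CNY per USD

5.8537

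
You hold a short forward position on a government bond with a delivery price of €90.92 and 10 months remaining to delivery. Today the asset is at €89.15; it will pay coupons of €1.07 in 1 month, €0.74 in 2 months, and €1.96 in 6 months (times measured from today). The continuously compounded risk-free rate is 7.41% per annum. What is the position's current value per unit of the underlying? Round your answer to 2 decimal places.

PV(remaining coupons) I = 1.07·e^(−0.0741·1/12) + 0.74·e^(−0.0741·2/12) + 1.96·e^(−0.0741·6/12) = 3.6830
Current forward F = (S − I)·e^(rT) = (89.15 − 3.6830)·e^(0.0741·10/12) = 85.4670 × 1.063696 = 90.9109
Value (long) = (F − K)·e^(−rT) = (90.9109 − 90.92) × 0.940118 = -0.0086
Short position value = −(long value) = €0.01

€0.01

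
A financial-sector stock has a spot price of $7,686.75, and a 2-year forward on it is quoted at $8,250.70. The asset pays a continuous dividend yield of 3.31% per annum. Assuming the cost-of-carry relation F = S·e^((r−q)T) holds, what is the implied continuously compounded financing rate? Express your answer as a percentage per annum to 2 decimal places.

6.85%

From F = S·e^((r−q)T): (r − q) = ln(F/S)/T
ln(8250.70/7686.75) = ln(1.073367) = 0.070800
(r − q) = 0.070800 / (2) = 0.035400
r = ln(F/S)/T + q = 0.035400 + 0.0331 = 0.068500
r = 6.85%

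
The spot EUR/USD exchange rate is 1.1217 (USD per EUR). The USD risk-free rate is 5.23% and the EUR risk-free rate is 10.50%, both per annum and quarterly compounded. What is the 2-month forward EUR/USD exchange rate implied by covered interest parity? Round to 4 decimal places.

By covered interest parity, F = S · (1+r_USD/4)^(4T) / (1+r_EUR/4)^(4T)
= 1.1217 × 1.008698 / 1.017424 = 1.1217 × 0.991423
F = 1.1121 USD per EUR

1.1121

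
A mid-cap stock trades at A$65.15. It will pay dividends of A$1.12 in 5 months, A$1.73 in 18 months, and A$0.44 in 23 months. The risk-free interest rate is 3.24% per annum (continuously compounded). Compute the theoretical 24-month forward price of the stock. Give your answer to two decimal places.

A$66.13

PV(dividends) I = 1.12·e^(−0.0324·5/12) + 1.73·e^(−0.0324·18/12) + 0.44·e^(−0.0324·23/12)
I = 1.1050 + 1.6479 + 0.4135 = 3.1664
F = (S − I)·e^(rT) = (65.15 − 3.1664) · e^(0.0324·24/12)
= 61.9836 · e^0.064800 = 61.9836 × 1.066946 = A$66.13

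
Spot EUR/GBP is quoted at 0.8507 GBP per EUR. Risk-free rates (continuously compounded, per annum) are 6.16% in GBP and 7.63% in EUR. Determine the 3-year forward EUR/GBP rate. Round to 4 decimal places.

0.8140

F = S·e^((r_GBP − r_EUR)T) = 0.8507 · e^((0.0616 − 0.0763) × 3)
= 0.8507 · e^-0.044100 = 0.8507 × 0.956858
F = 0.8140 GBP per EUR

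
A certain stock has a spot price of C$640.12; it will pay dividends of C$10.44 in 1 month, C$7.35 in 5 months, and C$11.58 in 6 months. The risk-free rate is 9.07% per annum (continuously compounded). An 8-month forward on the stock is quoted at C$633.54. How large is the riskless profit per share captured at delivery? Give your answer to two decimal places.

C$16.20 per share

PV(dividends) I = 10.44·e^(−0.0907·1/12) + 7.35·e^(−0.0907·5/12) + 11.58·e^(−0.0907·6/12) = 28.5054
Fair forward F* = (S − I)·e^(rT) = (640.12 − 28.5054)·e^0.060467 = 611.6146 × 1.062333 = 649.7384
Market C$633.54 < fair 649.7384: forward underpriced → reverse cash-and-carry (short the stock, invest proceeds at r, pay the dividends, go long the forward).
Profit at T = |F_mkt − F*| = |633.54 − 649.7384| = C$16.20 per share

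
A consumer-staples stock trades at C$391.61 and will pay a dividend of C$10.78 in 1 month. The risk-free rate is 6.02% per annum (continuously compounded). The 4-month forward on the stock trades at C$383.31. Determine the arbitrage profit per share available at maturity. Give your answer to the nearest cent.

PV(dividends) I = 10.78·e^(−0.0602·1/12) = 10.7261
Fair forward F* = (S − I)·e^(rT) = (391.61 − 10.7261)·e^0.020067 = 380.8839 × 1.020270 = 388.6044
Market C$383.31 < fair 388.6044: forward underpriced → reverse cash-and-carry (short the stock, invest proceeds at r, pay the dividends, go long the forward).
Profit at T = |F_mkt − F*| = |383.31 − 388.6044| = C$5.29 per share

C$5.29 per share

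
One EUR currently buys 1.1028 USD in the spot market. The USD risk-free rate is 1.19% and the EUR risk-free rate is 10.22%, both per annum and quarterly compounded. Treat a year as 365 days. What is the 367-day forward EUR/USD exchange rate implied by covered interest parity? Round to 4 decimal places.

1.0084

By covered interest parity, F = S · (1+r_USD/4)^(4T) / (1+r_EUR/4)^(4T)
= 1.1028 × 1.012019 / 1.106796 = 1.1028 × 0.914368
F = 1.0084 USD per EUR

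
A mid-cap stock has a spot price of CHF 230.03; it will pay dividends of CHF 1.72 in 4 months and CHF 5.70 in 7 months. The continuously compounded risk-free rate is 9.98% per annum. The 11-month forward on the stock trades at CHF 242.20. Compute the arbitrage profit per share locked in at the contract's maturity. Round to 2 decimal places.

PV(dividends) I = 1.72·e^(−0.0998·4/12) + 5.70·e^(−0.0998·7/12) = 7.0414
Fair forward F* = (S − I)·e^(rT) = (230.03 − 7.0414)·e^0.091483 = 222.9886 × 1.095798 = 244.3505
Market CHF 242.20 < fair 244.3505: forward underpriced → reverse cash-and-carry (short the stock, invest proceeds at r, pay the dividends, go long the forward).
Profit at T = |F_mkt − F*| = |242.20 − 244.3505| = CHF 2.15 per share

CHF 2.15 per share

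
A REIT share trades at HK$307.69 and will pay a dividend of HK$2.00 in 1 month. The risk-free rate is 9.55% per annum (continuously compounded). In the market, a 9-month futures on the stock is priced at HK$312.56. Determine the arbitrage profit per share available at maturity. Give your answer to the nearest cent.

PV(dividends) I = 2.00·e^(−0.0955·1/12) = 1.9841
Fair futures F* = (S − I)·e^(rT) = (307.69 − 1.9841)·e^0.071625 = 305.7059 × 1.074252 = 328.4052
Market HK$312.56 < fair 328.4052: forward underpriced → reverse cash-and-carry (short the stock, invest proceeds at r, pay the dividends, go long the forward).
Profit at T = |F_mkt − F*| = |312.56 − 328.4052| = HK$15.85 per share

HK$15.85 per share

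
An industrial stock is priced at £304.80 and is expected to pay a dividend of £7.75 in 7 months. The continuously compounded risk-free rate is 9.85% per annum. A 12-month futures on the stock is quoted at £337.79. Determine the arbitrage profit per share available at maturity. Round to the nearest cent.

£9.51 per share

PV(dividends) I = 7.75·e^(−0.0985·7/12) = 7.3172
Fair futures F* = (S − I)·e^(rT) = (304.80 − 7.3172)·e^0.098500 = 297.4828 × 1.103514 = 328.2764
Market £337.79 > fair 328.2764: forward overpriced → cash-and-carry (borrow at r, buy the stock and collect the dividends, short the forward).
Profit at T = |F_mkt − F*| = |337.79 − 328.2764| = £9.51 per share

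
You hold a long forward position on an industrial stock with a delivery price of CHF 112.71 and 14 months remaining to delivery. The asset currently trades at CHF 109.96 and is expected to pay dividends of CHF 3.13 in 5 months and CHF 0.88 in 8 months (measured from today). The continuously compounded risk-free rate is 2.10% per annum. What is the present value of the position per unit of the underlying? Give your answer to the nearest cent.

-CHF 3.99

PV(remaining dividends) I = 3.13·e^(−0.0210·5/12) + 0.88·e^(−0.0210·8/12) = 3.9705
Current forward F = (S − I)·e^(rT) = (109.96 − 3.9705)·e^(0.0210·14/12) = 105.9895 × 1.024803 = 108.6184
Value (long) = (F − K)·e^(−rT) = (108.6184 − 112.71) × 0.975798 = -3.9926
Value = -CHF 3.99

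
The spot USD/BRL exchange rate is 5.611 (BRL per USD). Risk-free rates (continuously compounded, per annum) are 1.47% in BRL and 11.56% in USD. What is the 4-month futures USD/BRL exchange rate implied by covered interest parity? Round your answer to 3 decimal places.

F = S·e^((r_BRL − r_USD)T) = 5.611 · e^((0.0147 − 0.1156) × 4/12)
= 5.611 · e^-0.033633 = 5.611 × 0.966926
F = 5.425 BRL per USD

5.425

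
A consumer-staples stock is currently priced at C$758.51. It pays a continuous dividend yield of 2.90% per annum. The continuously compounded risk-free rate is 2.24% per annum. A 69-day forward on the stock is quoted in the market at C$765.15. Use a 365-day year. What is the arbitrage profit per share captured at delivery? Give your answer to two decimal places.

C$7.59 per share

Fair forward: F* = S·e^(carry·T), with carry = (r − q) = 0.0224 − 0.0290 = -0.0066
F* = 758.51 · e^(-0.0066 × 69/365) = 758.51 · e^-0.001248 = 758.51 × 0.998753 = C$757.5641
Market C$765.15 > fair C$757.5641: forward overpriced → cash-and-carry (buy spot, short the forward).
At maturity, profit = |F_mkt − F*| = |765.15 − 757.5641| = C$7.59 per share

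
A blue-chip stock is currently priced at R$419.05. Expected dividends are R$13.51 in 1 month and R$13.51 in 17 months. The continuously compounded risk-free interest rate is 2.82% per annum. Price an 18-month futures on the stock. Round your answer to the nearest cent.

R$409.55

PV(dividends) I = 13.51·e^(−0.0282·1/12) + 13.51·e^(−0.0282·17/12)
I = 13.4783 + 12.9809 = 26.4592
F = (S − I)·e^(rT) = (419.05 − 26.4592) · e^(0.0282·18/12)
= 392.5908 · e^0.042300 = 392.5908 × 1.043207 = R$409.55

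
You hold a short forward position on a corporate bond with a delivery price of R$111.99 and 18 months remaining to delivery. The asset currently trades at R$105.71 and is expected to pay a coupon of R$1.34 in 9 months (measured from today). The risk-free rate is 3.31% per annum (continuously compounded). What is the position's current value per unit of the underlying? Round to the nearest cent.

R$2.16

PV(remaining coupons) I = 1.34·e^(−0.0331·9/12) = 1.3071
Current forward F = (S − I)·e^(rT) = (105.71 − 1.3071)·e^(0.0331·18/12) = 104.4029 × 1.050903 = 109.7173
Value (long) = (F − K)·e^(−rT) = (109.7173 − 111.99) × 0.951562 = -2.1626
Short position value = −(long value) = R$2.16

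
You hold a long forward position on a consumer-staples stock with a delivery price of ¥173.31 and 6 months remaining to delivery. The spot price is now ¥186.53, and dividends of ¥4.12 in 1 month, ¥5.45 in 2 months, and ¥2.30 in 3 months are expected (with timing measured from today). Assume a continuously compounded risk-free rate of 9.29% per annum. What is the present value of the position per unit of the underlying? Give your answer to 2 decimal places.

PV(remaining dividends) I = 4.12·e^(−0.0929·1/12) + 5.45·e^(−0.0929·2/12) + 2.30·e^(−0.0929·3/12) = 11.7017
Current forward F = (S − I)·e^(rT) = (186.53 − 11.7017)·e^(0.0929·6/12) = 174.8283 × 1.047546 = 183.1407
Value (long) = (F − K)·e^(−rT) = (183.1407 − 173.31) × 0.954612 = 9.3845
Value = ¥9.38

¥9.38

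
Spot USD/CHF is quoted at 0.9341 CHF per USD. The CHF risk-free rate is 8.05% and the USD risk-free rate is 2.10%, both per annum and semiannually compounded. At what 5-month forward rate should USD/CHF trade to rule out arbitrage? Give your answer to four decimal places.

By covered interest parity, F = S · (1+r_CHF/2)^(2T) / (1+r_USD/2)^(2T)
= 0.9341 × 1.033431 / 1.008742 = 0.9341 × 1.024475
F = 0.9570 CHF per USD

0.9570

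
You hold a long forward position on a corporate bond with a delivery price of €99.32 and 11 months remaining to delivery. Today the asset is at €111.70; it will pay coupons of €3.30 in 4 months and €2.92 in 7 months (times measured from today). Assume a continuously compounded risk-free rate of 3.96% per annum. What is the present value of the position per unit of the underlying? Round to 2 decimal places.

PV(remaining coupons) I = 3.30·e^(−0.0396·4/12) + 2.92·e^(−0.0396·7/12) = 6.1100
Current forward F = (S − I)·e^(rT) = (111.70 − 6.1100)·e^(0.0396·11/12) = 105.5900 × 1.036967 = 109.4933
Value (long) = (F − K)·e^(−rT) = (109.4933 − 99.32) × 0.964351 = 9.8106
Value = €9.81

€9.81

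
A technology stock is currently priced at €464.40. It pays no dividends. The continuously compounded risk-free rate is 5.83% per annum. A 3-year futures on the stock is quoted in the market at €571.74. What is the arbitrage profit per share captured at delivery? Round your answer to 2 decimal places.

Fair futures: F* = S·e^(carry·T), with carry = r = 0.0583
F* = 464.40 · e^(0.0583 × 3) = 464.40 · e^0.174900 = 464.40 × 1.191127 = €553.1594
Market €571.74 > fair €553.1594: forward overpriced → cash-and-carry (buy spot, short the forward).
At maturity, profit = |F_mkt − F*| = |571.74 − 553.1594| = €18.58 per share

€18.58 per share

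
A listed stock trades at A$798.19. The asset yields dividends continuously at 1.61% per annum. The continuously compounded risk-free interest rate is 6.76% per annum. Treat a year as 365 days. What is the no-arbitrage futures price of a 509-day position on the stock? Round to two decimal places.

F = S·e^((r − q)T) = 798.19 · e^((0.0676 − 0.0161) × 509/365)
= 798.19 · e^0.071818 = 798.19 × 1.074460
F = A$857.62

A$857.62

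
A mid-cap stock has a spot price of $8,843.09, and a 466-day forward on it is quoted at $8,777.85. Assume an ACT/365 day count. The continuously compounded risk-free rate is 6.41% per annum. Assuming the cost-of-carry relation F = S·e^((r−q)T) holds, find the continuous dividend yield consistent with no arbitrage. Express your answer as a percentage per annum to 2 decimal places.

6.99%

From F = S·e^((r−q)T): (r − q) = ln(F/S)/T
ln(8777.85/8843.09) = ln(0.992622) = -0.007405
(r − q) = -0.007405 / (466/365) = -0.005800
q = r − ln(F/S)/T = 0.0641 + 0.005800 = 0.069900
q = 6.99%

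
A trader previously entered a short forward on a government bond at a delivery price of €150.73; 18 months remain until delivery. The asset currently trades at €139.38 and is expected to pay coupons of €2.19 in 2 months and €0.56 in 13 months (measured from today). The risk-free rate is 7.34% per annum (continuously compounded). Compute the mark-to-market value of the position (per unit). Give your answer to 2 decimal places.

-€1.68

PV(remaining coupons) I = 2.19·e^(−0.0734·2/12) + 0.56·e^(−0.0734·13/12) = 2.6806
Current forward F = (S − I)·e^(rT) = (139.38 − 2.6806)·e^(0.0734·18/12) = 136.6994 × 1.116390 = 152.6098
Value (long) = (F − K)·e^(−rT) = (152.6098 − 150.73) × 0.895745 = 1.6838
Short position value = −(long value) = -€1.68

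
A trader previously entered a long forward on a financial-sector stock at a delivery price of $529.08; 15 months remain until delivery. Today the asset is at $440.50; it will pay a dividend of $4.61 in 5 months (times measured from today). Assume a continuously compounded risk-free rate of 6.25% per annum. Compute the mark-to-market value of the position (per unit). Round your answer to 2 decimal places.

PV(remaining dividends) I = 4.61·e^(−0.0625·5/12) = 4.4915
Current forward F = (S − I)·e^(rT) = (440.50 − 4.4915)·e^(0.0625·15/12) = 436.0085 × 1.081258 = 471.4377
Value (long) = (F − K)·e^(−rT) = (471.4377 − 529.08) × 0.924849 = -53.3104
Value = -$53.31

-$53.31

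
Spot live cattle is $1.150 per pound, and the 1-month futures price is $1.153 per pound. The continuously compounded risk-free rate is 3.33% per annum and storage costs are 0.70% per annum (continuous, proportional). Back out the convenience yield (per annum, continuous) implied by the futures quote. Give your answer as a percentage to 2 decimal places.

F = S·e^((r+u−y)T) ⇒ (r+u−y) = ln(F/S)/T
ln(1.153/1.150) = 0.002605; /T ⇒ 0.031260
y = r + u − ln(F/S)/T = 0.0333 + 0.0070 − 0.031260 = 0.009040
y = 0.90%

0.90%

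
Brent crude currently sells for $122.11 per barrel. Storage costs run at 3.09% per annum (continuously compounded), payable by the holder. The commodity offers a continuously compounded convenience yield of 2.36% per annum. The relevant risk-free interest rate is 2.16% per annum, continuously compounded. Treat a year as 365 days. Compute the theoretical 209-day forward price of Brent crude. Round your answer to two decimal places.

Net carry = r + u − y = 0.0216 + 0.0309 − 0.0236 = 0.0289
F = S·e^((r+u−y)T) = 122.11 · e^(0.0289 × 209/365) = 122.11 · e^0.016548
= 122.11 × 1.016686 = $124.15 per barrel

$124.15 per barrel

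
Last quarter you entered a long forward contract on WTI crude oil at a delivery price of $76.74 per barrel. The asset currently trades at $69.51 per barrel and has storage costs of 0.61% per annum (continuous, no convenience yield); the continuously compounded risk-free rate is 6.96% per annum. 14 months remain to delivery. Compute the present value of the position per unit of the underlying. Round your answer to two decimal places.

-$0.75 per barrel

Current fair forward for the remaining 14 months: F = S·e^((r + u)·T), (r + u) = 0.0696 + 0.0061 = 0.0757
F = 69.51 · e^(0.0757 × 14/12) = 69.51 × 1.092334 = 75.9281
Value of long forward = (F − K)·e^(−rT) = (75.9281 − 76.74) · e^(−0.0696·14/12)
= -0.8119 × 0.922009 = -0.75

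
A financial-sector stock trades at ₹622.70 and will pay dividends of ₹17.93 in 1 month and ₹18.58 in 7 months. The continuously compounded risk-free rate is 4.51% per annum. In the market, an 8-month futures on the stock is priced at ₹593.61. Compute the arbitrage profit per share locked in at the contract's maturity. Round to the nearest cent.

₹11.04 per share

PV(dividends) I = 17.93·e^(−0.0451·1/12) + 18.58·e^(−0.0451·7/12) = 35.9603
Fair futures F* = (S − I)·e^(rT) = (622.70 − 35.9603)·e^0.030067 = 586.7397 × 1.030524 = 604.6493
Market ₹593.61 < fair 604.6493: forward underpriced → reverse cash-and-carry (short the stock, invest proceeds at r, pay the dividends, go long the forward).
Profit at T = |F_mkt − F*| = |593.61 − 604.6493| = ₹11.04 per share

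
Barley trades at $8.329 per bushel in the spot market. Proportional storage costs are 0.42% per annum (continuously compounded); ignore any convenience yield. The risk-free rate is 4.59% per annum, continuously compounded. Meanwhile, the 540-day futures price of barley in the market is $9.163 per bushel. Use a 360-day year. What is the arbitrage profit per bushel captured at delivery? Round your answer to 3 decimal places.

$0.184 per bushel

Fair futures: F* = S·e^(carry·T), with carry = (r + u) = 0.0459 + 0.0042 = 0.0501
F* = 8.329 · e^(0.0501 × 540/360) = 8.329 · e^0.075150 = 8.329 × 1.078046 = $8.9790
Market $9.163 > fair $8.9790: forward overpriced → cash-and-carry (buy spot, short the forward).
At maturity, profit = |F_mkt − F*| = |9.163 − 8.9790| = $0.184 per bushel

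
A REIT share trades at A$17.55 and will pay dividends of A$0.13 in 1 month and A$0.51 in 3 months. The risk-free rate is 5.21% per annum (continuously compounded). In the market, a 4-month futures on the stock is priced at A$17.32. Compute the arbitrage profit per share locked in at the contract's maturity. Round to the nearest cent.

A$0.11 per share

PV(dividends) I = 0.13·e^(−0.0521·1/12) + 0.51·e^(−0.0521·3/12) = 0.6328
Fair futures F* = (S − I)·e^(rT) = (17.55 − 0.6328)·e^0.017367 = 16.9172 × 1.017519 = 17.2136
Market A$17.32 > fair 17.2136: forward overpriced → cash-and-carry (borrow at r, buy the stock and collect the dividends, short the forward).
Profit at T = |F_mkt − F*| = |17.32 − 17.2136| = A$0.11 per share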